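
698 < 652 False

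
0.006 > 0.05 False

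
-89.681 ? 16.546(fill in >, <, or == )<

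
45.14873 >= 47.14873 False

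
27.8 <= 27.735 False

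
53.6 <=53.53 False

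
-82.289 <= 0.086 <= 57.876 True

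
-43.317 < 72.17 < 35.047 False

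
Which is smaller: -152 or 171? -152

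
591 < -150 False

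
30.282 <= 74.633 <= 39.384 False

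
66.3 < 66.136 False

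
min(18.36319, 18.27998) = 18.27998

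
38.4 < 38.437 True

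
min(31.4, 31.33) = 31.33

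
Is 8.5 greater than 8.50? No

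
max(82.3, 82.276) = 82.3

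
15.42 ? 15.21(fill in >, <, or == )>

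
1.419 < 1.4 False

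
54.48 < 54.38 False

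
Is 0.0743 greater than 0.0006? Yes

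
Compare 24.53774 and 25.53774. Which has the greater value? 25.53774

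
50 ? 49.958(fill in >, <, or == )>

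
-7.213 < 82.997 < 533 True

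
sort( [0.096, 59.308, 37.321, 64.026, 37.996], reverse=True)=[64.026, 59.308, 37.996, 37.321, 0.096]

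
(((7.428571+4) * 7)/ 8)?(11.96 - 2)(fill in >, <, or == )>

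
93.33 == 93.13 False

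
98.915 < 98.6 False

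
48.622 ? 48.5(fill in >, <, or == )>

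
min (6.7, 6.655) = 6.655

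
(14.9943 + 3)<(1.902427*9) False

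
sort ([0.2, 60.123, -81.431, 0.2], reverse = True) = [60.123, 0.2, 0.2, -81.431]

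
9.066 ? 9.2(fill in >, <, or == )<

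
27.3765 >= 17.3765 True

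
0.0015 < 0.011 True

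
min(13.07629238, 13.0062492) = 13.0062492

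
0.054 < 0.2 True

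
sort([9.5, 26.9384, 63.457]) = [9.5, 26.9384, 63.457]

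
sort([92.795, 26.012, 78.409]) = [26.012, 78.409, 92.795]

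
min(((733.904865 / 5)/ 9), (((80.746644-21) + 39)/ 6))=16.308997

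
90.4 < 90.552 True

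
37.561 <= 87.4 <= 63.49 False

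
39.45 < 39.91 True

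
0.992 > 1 False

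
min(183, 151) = 151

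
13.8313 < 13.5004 False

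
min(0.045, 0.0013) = 0.0013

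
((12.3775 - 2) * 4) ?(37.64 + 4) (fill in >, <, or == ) <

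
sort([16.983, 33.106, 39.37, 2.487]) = [2.487, 16.983, 33.106, 39.37]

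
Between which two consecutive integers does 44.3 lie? 44 and 45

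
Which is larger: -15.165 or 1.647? 1.647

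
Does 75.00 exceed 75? No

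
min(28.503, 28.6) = 28.503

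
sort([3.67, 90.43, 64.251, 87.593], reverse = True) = [90.43, 87.593, 64.251, 3.67]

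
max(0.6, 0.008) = 0.6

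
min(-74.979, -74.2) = -74.979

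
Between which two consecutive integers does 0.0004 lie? 0 and 1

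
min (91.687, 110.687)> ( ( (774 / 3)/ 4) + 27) True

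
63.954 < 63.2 False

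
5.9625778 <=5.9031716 False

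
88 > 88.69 False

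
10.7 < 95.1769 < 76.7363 False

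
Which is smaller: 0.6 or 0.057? 0.057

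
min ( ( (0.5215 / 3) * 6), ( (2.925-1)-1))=0.925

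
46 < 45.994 False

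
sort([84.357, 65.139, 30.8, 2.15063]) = [2.15063, 30.8, 65.139, 84.357]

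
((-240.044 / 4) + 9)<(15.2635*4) True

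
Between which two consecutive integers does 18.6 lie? 18 and 19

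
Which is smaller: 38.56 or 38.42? 38.42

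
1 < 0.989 False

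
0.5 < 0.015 False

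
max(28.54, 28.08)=28.54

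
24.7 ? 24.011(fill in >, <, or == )>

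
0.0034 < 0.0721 True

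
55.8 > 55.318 True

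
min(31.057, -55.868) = -55.868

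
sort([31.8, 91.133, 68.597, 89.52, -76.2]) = [-76.2, 31.8, 68.597, 89.52, 91.133]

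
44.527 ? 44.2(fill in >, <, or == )>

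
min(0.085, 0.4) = 0.085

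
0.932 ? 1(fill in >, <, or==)<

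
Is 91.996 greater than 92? No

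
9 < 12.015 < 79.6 True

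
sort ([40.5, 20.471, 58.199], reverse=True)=[58.199, 40.5, 20.471]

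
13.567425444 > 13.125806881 True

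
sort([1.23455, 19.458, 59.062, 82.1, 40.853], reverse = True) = [82.1, 59.062, 40.853, 19.458, 1.23455]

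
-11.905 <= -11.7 True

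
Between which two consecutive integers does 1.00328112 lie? 1 and 2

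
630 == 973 False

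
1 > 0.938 True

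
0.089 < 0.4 True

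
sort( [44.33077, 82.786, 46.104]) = [44.33077, 46.104, 82.786]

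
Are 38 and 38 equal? Yes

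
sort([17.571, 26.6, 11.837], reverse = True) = [26.6, 17.571, 11.837]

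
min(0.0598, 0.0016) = 0.0016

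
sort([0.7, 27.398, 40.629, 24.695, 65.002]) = [0.7, 24.695, 27.398, 40.629, 65.002]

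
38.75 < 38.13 False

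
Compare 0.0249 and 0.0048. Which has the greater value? 0.0249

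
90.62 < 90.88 True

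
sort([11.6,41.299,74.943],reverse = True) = [74.943,41.299,11.6]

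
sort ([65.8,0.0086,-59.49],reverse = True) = [65.8,0.0086,-59.49]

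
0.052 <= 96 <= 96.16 True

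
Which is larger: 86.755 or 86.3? 86.755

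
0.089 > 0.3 False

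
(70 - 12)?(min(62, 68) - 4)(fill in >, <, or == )==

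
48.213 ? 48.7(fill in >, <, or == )<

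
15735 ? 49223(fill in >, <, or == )<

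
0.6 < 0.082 False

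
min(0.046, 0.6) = 0.046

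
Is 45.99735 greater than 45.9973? Yes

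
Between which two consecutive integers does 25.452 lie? 25 and 26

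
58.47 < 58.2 False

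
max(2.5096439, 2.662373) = 2.662373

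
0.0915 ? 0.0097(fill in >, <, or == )>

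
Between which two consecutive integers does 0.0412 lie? 0 and 1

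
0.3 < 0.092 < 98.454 False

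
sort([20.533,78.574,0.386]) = [0.386,20.533,78.574]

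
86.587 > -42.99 True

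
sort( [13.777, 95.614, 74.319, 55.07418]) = [13.777, 55.07418, 74.319, 95.614]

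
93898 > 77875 True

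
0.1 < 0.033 False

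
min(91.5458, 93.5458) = 91.5458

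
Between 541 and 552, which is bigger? 552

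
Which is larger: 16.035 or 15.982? 16.035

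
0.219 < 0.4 True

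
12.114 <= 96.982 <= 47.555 False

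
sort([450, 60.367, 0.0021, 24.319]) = [0.0021, 24.319, 60.367, 450]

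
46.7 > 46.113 True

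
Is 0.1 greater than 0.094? Yes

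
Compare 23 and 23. They are equal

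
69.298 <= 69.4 True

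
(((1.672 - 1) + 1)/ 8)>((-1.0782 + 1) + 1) False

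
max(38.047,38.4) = 38.4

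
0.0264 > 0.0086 True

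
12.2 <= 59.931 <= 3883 True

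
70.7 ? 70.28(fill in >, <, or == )>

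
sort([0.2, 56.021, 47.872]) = [0.2, 47.872, 56.021]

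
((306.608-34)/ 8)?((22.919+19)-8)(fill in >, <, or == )>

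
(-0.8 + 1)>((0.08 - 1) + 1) True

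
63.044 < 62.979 False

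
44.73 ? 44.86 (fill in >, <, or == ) <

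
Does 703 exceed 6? Yes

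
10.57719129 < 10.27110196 False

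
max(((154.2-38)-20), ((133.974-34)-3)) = 96.974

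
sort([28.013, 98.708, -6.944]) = [-6.944, 28.013, 98.708]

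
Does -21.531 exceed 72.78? No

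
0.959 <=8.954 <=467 True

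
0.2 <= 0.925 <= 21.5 True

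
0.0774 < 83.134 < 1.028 False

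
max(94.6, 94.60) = 94.60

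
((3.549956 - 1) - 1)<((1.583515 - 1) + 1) True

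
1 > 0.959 True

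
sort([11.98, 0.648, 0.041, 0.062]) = [0.041, 0.062, 0.648, 11.98]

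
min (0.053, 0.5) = 0.053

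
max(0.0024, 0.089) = 0.089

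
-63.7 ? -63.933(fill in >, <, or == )>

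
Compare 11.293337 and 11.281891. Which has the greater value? 11.293337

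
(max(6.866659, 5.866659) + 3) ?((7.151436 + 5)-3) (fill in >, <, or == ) >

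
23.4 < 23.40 False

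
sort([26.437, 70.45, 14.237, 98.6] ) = [14.237, 26.437, 70.45, 98.6]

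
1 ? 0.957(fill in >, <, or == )>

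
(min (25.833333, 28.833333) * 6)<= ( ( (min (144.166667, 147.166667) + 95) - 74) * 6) True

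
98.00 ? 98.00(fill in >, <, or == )==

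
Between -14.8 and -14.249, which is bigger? -14.249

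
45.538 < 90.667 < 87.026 False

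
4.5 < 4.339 False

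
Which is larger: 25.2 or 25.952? 25.952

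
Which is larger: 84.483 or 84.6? 84.6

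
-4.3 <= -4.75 False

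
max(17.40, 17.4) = 17.4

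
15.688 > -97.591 True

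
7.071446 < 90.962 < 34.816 False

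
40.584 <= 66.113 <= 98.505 True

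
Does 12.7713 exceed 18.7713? No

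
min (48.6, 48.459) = 48.459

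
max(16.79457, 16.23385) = 16.79457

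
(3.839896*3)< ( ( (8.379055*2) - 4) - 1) True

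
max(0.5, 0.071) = 0.5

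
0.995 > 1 False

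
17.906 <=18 True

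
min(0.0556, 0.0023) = 0.0023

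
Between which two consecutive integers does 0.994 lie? 0 and 1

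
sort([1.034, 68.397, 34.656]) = [1.034, 34.656, 68.397]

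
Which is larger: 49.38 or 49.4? 49.4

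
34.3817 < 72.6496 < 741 True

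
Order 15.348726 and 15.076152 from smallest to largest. 15.076152, 15.348726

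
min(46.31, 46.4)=46.31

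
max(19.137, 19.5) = 19.5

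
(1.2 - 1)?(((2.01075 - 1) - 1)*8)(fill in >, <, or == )>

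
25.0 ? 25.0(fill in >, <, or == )==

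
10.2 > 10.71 False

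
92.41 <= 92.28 False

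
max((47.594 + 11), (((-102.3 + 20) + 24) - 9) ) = 58.594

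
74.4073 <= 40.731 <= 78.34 False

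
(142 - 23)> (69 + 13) True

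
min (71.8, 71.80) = 71.8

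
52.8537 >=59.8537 False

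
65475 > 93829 False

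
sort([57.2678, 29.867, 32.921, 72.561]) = [29.867, 32.921, 57.2678, 72.561]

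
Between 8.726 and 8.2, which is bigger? 8.726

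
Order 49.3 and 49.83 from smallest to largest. 49.3,49.83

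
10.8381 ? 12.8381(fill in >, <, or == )<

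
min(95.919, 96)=95.919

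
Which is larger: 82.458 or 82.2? 82.458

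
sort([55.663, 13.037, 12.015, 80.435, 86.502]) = [12.015, 13.037, 55.663, 80.435, 86.502]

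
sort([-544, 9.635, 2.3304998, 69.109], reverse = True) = [69.109, 9.635, 2.3304998, -544]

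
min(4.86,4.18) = 4.18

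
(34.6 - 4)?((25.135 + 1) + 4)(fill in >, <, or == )>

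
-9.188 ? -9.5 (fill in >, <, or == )>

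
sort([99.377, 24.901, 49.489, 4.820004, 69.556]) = [4.820004, 24.901, 49.489, 69.556, 99.377]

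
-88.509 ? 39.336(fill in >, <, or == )<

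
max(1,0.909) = 1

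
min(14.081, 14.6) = 14.081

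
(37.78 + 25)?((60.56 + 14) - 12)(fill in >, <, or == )>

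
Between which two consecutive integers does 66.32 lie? 66 and 67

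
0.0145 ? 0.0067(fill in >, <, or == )>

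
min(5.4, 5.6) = 5.4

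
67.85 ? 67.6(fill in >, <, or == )>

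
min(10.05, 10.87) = 10.05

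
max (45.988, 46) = 46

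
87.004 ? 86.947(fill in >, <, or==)>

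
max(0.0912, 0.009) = 0.0912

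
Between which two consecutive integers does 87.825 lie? 87 and 88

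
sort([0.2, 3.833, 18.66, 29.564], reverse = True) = [29.564, 18.66, 3.833, 0.2]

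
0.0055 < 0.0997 True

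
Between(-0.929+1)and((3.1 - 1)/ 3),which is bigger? ((3.1 - 1)/ 3)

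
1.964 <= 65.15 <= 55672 True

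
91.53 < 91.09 False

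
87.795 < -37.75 False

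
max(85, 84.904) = 85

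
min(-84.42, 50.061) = -84.42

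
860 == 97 False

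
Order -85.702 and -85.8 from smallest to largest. -85.8, -85.702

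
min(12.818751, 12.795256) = 12.795256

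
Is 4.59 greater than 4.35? Yes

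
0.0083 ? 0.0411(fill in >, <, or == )<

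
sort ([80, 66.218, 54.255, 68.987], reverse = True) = [80, 68.987, 66.218, 54.255]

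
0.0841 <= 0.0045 False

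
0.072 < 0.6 True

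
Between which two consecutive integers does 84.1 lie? 84 and 85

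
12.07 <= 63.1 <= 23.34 False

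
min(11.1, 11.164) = 11.1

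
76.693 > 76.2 True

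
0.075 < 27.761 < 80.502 True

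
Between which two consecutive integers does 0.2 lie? 0 and 1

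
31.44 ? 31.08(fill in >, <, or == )>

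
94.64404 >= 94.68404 False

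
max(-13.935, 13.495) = 13.495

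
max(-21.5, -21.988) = -21.5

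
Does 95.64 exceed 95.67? No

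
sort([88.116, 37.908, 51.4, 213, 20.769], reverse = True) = [213, 88.116, 51.4, 37.908, 20.769]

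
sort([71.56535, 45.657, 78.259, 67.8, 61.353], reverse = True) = [78.259, 71.56535, 67.8, 61.353, 45.657]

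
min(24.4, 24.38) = 24.38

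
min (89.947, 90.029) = 89.947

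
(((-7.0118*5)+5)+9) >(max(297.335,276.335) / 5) False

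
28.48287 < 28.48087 False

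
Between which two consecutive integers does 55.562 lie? 55 and 56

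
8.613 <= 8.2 False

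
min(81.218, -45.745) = -45.745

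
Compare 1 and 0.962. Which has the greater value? 1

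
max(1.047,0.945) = 1.047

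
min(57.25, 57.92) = 57.25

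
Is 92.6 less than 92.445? No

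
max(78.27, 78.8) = 78.8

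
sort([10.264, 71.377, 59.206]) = [10.264, 59.206, 71.377]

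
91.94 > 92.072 False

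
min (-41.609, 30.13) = -41.609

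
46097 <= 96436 True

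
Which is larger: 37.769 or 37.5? 37.769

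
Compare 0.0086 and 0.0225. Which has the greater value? 0.0225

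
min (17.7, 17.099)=17.099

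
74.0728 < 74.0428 False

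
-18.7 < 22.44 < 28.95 True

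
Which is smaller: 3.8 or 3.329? 3.329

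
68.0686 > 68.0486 True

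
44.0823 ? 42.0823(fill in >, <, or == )>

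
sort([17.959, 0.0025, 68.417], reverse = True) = [68.417, 17.959, 0.0025]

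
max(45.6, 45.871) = 45.871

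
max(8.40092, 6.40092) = 8.40092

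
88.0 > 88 False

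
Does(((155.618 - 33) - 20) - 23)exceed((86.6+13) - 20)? Yes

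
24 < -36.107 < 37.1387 False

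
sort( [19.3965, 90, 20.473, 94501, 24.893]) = [19.3965, 20.473, 24.893, 90, 94501]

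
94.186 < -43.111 False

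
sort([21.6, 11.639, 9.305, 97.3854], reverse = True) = [97.3854, 21.6, 11.639, 9.305]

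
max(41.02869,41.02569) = 41.02869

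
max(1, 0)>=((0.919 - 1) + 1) True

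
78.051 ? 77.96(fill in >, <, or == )>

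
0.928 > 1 False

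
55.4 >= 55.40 True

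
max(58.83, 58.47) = 58.83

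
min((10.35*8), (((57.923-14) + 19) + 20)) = 82.8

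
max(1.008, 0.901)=1.008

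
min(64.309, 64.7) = 64.309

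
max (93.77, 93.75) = 93.77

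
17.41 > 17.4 True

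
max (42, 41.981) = 42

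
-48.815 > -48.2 False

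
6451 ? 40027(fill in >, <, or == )<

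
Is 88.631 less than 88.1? No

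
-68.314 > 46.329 False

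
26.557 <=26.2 False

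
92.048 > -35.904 True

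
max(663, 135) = 663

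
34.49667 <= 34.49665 False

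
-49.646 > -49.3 False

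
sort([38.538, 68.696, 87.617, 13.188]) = [13.188, 38.538, 68.696, 87.617]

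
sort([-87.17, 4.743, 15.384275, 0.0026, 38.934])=[-87.17, 0.0026, 4.743, 15.384275, 38.934]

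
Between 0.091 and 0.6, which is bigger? 0.6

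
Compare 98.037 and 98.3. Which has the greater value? 98.3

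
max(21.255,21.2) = 21.255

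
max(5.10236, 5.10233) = 5.10236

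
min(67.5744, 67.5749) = 67.5744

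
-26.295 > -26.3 True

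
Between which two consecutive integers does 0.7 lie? 0 and 1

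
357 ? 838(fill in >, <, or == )<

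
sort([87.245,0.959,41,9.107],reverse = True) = [87.245,41,9.107,0.959]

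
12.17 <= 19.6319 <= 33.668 True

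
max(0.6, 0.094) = 0.6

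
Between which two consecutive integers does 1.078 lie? 1 and 2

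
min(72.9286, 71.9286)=71.9286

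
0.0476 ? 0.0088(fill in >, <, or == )>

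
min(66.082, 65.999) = 65.999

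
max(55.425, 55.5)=55.5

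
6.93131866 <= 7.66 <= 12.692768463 True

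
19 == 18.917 False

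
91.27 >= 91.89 False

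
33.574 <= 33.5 False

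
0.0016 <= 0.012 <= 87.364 True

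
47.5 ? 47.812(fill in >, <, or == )<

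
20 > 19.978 True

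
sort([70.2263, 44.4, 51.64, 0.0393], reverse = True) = [70.2263, 51.64, 44.4, 0.0393]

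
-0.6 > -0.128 False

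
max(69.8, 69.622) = 69.8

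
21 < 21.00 False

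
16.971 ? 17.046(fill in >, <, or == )<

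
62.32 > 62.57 False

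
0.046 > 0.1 False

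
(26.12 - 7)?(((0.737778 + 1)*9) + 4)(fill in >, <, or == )<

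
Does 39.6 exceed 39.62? No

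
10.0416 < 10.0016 False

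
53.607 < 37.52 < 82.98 False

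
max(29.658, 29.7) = 29.7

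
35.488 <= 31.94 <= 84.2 False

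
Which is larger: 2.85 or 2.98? 2.98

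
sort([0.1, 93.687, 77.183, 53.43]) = [0.1, 53.43, 77.183, 93.687]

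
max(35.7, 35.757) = 35.757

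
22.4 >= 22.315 True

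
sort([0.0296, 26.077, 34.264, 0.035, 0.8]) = [0.0296, 0.035, 0.8, 26.077, 34.264]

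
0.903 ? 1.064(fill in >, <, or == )<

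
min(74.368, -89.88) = -89.88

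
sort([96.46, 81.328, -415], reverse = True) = [96.46, 81.328, -415]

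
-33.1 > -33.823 True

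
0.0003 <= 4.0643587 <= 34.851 True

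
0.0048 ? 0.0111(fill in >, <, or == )<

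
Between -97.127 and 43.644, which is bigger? 43.644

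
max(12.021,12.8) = 12.8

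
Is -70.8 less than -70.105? Yes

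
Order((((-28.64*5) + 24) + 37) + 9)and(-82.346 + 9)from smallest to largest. (-82.346 + 9), ((((-28.64*5) + 24) + 37) + 9)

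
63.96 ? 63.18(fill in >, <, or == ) >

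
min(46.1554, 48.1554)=46.1554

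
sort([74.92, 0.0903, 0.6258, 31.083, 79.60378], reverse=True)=[79.60378, 74.92, 31.083, 0.6258, 0.0903]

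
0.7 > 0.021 True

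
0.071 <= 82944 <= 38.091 False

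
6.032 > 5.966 True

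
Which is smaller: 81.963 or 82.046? 81.963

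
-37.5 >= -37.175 False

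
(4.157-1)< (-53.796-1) False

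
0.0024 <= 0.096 True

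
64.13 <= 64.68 True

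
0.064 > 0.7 False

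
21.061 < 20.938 False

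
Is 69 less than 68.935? No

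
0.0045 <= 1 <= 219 True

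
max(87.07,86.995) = 87.07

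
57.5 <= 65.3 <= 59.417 False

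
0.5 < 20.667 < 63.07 True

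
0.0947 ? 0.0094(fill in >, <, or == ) >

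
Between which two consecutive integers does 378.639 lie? 378 and 379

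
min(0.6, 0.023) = 0.023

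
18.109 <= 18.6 True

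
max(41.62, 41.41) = 41.62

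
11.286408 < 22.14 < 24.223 True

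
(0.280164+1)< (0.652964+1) True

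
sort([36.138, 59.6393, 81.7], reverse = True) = [81.7, 59.6393, 36.138]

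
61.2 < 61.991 True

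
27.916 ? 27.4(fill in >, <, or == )>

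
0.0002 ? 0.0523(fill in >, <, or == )<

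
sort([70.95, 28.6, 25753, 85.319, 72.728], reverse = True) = [25753, 85.319, 72.728, 70.95, 28.6]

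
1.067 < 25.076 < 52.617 True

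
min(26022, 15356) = 15356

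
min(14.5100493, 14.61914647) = 14.5100493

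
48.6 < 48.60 False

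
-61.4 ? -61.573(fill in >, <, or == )>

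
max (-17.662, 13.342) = 13.342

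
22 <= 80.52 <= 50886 True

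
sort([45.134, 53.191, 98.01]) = [45.134, 53.191, 98.01]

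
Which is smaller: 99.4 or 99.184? 99.184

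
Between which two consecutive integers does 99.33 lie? 99 and 100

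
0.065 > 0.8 False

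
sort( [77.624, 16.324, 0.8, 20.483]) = [0.8, 16.324, 20.483, 77.624]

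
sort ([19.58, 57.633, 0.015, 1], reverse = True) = [57.633, 19.58, 1, 0.015]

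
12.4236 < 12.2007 False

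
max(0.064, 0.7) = 0.7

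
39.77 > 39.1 True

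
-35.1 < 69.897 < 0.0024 False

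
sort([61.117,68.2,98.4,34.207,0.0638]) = [0.0638,34.207,61.117,68.2,98.4]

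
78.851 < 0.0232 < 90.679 False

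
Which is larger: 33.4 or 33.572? 33.572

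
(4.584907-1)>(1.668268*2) True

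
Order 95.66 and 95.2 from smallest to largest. 95.2, 95.66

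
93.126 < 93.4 True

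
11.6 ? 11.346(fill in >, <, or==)>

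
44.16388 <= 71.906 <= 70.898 False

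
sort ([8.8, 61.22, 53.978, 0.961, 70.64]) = [0.961, 8.8, 53.978, 61.22, 70.64]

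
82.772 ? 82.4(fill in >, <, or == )>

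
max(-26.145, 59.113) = 59.113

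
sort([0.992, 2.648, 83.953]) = [0.992, 2.648, 83.953]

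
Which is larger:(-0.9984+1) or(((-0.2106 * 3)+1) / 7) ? (((-0.2106 * 3)+1) / 7)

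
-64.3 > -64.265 False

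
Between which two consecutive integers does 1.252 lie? 1 and 2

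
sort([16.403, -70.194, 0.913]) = [-70.194, 0.913, 16.403]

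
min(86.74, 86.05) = 86.05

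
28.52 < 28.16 False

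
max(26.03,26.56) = 26.56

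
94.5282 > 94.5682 False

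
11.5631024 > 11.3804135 True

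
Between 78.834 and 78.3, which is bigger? 78.834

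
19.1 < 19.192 True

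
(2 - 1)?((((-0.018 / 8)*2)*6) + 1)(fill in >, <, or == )>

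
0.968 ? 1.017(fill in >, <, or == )<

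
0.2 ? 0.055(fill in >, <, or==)>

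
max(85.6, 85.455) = 85.6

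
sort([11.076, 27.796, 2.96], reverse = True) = [27.796, 11.076, 2.96]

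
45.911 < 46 True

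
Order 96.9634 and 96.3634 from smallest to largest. 96.3634, 96.9634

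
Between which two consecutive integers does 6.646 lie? 6 and 7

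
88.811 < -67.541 False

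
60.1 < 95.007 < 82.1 False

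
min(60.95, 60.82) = 60.82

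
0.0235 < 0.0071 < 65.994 False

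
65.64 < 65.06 False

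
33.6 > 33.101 True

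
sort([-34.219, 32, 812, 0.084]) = [-34.219, 0.084, 32, 812]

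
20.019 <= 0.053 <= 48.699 False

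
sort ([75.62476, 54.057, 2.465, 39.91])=[2.465, 39.91, 54.057, 75.62476]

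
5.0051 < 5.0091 True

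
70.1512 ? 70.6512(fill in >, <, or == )<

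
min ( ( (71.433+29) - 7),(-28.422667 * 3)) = -85.268001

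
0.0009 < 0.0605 True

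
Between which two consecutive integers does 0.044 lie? 0 and 1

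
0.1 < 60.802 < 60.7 False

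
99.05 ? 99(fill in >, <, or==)>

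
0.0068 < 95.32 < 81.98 False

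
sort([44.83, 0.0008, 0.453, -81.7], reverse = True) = [44.83, 0.453, 0.0008, -81.7]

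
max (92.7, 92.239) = 92.7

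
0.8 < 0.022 False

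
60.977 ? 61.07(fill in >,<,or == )<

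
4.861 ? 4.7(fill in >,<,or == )>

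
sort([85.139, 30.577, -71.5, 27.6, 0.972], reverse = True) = [85.139, 30.577, 27.6, 0.972, -71.5]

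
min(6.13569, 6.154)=6.13569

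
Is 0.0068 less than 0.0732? Yes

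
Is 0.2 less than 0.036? No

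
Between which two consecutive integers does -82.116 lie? -83 and -82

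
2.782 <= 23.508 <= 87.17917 True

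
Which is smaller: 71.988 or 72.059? 71.988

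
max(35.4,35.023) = 35.4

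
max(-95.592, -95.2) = -95.2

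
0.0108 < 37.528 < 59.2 True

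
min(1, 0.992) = 0.992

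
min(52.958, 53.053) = 52.958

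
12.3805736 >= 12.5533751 False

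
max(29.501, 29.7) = 29.7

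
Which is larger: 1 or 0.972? 1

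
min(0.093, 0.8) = 0.093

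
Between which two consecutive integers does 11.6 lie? 11 and 12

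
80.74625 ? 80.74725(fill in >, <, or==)<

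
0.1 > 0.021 True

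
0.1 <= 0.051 False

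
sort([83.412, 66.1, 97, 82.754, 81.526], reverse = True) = [97, 83.412, 82.754, 81.526, 66.1]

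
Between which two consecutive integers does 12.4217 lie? 12 and 13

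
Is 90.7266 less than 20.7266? No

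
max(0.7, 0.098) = 0.7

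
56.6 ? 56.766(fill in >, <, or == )<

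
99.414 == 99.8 False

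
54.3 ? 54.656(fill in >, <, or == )<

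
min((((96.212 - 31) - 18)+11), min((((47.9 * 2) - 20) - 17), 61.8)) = 58.212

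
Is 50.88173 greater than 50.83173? Yes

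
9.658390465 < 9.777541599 True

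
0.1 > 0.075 True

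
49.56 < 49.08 False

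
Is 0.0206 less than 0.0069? No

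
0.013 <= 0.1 True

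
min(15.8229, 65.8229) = 15.8229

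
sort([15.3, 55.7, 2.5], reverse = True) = [55.7, 15.3, 2.5]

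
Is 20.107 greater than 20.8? No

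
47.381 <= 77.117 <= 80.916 True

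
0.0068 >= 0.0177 False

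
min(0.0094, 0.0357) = 0.0094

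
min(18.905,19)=18.905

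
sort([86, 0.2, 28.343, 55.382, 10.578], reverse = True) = [86, 55.382, 28.343, 10.578, 0.2]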